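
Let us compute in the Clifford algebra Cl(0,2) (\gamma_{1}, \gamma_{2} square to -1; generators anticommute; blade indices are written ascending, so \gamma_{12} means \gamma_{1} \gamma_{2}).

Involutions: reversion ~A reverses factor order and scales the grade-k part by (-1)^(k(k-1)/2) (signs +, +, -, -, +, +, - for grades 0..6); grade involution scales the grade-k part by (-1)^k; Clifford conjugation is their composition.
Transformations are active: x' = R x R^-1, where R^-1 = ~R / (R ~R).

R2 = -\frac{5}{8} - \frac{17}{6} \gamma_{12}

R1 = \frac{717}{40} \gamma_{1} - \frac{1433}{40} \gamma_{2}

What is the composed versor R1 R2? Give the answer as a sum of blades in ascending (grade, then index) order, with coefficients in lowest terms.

Distribute over the terms of R1 (each basis-blade product reordered to ascending indices, repeated generators contracted through their squares):
(\frac{717}{40} \gamma_{1}) R2 = -\frac{717}{64} \gamma_{1} + \frac{4063}{80} \gamma_{2}
(-\frac{1433}{40} \gamma_{2}) R2 = \frac{24361}{240} \gamma_{1} + \frac{1433}{64} \gamma_{2}
Summing the partial products and collecting blades:
Answer: \frac{86689}{960} \gamma_{1} + \frac{23417}{320} \gamma_{2}


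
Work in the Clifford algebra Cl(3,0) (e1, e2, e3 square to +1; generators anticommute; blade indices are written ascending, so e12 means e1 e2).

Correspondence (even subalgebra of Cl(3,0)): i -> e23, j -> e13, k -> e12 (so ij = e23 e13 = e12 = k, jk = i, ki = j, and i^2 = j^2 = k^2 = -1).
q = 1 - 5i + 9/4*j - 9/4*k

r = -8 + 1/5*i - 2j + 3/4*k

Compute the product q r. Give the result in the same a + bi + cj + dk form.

In blades: q = 1 - 9/4*e12 + 9/4*e13 - 5*e23, r = -8 + 3/4*e12 - 2*e13 + 1/5*e23.
Distribute q over r term by term (generator squares from the signature, products reordered to ascending indices): (1)*r = -8 + 3/4*e12 - 2*e13 + 1/5*e23; (-9/4*e12)*r = 27/16 + 18*e12 - 9/20*e13 - 9/2*e23; (9/4*e13)*r = 9/2 - 9/20*e12 - 18*e13 + 27/16*e23; (-5*e23)*r = 1 + 10*e12 + 15/4*e13 + 40*e23.
Sum: -13/16 + 283/10*e12 - 167/10*e13 + 2991/80*e23; translating back through the correspondence:
Answer: -13/16 + 2991/80*i - 167/10*j + 283/10*k


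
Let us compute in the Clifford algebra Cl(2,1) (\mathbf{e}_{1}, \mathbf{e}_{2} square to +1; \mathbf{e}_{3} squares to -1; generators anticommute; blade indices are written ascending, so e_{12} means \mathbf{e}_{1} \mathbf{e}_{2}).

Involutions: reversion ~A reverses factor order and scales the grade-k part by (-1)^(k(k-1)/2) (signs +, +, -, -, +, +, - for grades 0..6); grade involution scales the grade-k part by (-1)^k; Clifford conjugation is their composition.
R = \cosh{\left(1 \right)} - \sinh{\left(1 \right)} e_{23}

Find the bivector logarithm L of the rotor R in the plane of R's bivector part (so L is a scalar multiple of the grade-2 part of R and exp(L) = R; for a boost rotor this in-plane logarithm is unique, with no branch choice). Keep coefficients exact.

The scalar part of R is \cosh{\left(1 \right)}, which determines |rapidity| via cosh; the sign lives in the bivector part, and pairing them (bivector part over sinh of the rapidity = the plane) gives the unique in-plane L = rapidity * plane.
Concretely: cosh(rapidity) = \cosh{\left(1 \right)} gives rapidity = ±1, and since rapidity/sinh(rapidity) is even the sign is immaterial: L = (rapidity/sinh(rapidity)) * <R>_2 = (\frac{1}{\sinh{\left(1 \right)}}) * <R>_2.
Answer: -e_{23}


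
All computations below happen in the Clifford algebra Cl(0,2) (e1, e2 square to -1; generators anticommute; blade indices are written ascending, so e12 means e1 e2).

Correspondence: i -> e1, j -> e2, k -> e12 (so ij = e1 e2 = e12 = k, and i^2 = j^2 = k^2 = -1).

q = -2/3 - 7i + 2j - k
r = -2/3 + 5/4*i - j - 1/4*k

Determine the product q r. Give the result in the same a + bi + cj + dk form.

In blades: q = -2/3 - 7*e1 + 2*e2 - e12, r = -2/3 + 5/4*e1 - e2 - 1/4*e12.
Distribute q over r term by term (generator squares from the signature, products reordered to ascending indices): (-2/3)*r = 4/9 - 5/6*e1 + 2/3*e2 + 1/6*e12; (-7*e1)*r = 35/4 + 14/3*e1 - 7/4*e2 + 7*e12; (2*e2)*r = 2 - 1/2*e1 - 4/3*e2 - 5/2*e12; (-e12)*r = -1/4 - e1 - 5/4*e2 + 2/3*e12.
Sum: 197/18 + 7/3*e1 - 11/3*e2 + 16/3*e12; translating back through the correspondence:
Answer: 197/18 + 7/3*i - 11/3*j + 16/3*k


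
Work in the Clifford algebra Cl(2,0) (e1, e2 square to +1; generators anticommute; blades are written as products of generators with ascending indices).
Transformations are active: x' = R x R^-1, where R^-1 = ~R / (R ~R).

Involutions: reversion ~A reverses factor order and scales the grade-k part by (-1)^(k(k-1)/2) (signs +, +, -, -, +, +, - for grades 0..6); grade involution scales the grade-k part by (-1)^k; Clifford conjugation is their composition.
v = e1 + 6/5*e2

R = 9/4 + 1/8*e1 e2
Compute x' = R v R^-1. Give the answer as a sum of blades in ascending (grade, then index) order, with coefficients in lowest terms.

~R = 9/4 - 1/8*e1 e2, and R ~R = 325/64, so R^-1 = ~R / (325/64).
R v = 12/5*e1 + 103/40*e2
Answer: 1831/1625*e1 + 1758/1625*e2


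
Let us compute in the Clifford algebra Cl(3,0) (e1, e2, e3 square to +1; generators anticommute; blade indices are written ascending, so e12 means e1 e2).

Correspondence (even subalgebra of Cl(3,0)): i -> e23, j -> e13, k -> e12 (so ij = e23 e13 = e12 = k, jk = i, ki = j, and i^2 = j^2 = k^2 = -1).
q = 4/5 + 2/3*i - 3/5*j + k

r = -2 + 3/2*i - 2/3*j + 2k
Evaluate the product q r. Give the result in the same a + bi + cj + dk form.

In blades: q = 4/5 + e12 - 3/5*e13 + 2/3*e23, r = -2 + 2*e12 - 2/3*e13 + 3/2*e23.
Distribute q over r term by term (generator squares from the signature, products reordered to ascending indices): (4/5)*r = -8/5 + 8/5*e12 - 8/15*e13 + 6/5*e23; (e12)*r = -2 - 2*e12 + 3/2*e13 + 2/3*e23; (-3/5*e13)*r = -2/5 + 9/10*e12 + 6/5*e13 - 6/5*e23; (2/3*e23)*r = -1 - 4/9*e12 - 4/3*e13 - 4/3*e23.
Sum: -5 + 1/18*e12 + 5/6*e13 - 2/3*e23; translating back through the correspondence:
Answer: -5 - 2/3*i + 5/6*j + 1/18*k


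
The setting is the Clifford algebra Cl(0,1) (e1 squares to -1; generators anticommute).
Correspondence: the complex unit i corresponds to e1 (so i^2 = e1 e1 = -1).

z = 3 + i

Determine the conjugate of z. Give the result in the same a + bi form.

In blades: z = 3 + e1.
Conjugation here is Clifford conjugation: the scalar is fixed and the grade-1 and grade-2 blades all flip sign, giving 3 - e1; translating back:
Answer: 3 - i


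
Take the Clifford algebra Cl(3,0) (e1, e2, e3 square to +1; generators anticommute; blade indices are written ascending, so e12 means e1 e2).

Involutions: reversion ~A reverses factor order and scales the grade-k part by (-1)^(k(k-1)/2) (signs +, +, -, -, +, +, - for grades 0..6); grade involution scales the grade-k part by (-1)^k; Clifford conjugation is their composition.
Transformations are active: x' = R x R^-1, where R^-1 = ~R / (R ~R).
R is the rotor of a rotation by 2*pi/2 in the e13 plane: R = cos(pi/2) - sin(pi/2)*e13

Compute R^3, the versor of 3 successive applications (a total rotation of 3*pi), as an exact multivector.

Because a rotor carries half the rotation angle, composing 3 copies of this e13-plane rotor multiplies the phase: 3*(pi/2) = 3*pi/2, hence R^3 = cos(3*pi/2) - sin(3*pi/2)*e13.
cos(3*pi/2) = 0 and sin(3*pi/2) = -1, so R^3 = e13. The net rotation is 1*pi (after discarding 1 full turn, each of which contributes a factor -1 to the rotor); the rotor keeps the half-angle phase exactly.
Answer: e13


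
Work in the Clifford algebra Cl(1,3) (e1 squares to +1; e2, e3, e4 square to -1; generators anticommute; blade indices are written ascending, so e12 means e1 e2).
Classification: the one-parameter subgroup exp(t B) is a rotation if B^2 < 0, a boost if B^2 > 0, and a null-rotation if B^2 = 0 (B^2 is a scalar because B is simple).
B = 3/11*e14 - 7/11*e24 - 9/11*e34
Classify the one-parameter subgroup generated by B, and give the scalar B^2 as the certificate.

B^2 term by term: the squares give (3/11)^2*(e14)^2 + (-7/11)^2*(e24)^2 + (-9/11)^2*(e34)^2 = 9/121*(+1) + 49/121*(-1) + 81/121*(-1) = -1 (each basis 2-blade squares to minus the product of its generators' squares); cross terms between blades sharing an index anticommute and cancel. So B^2 = -1.
Answer: rotation, certificate B^2 = -1. The scalar -1 is the complete invariant here: its sign names the subgroup type.


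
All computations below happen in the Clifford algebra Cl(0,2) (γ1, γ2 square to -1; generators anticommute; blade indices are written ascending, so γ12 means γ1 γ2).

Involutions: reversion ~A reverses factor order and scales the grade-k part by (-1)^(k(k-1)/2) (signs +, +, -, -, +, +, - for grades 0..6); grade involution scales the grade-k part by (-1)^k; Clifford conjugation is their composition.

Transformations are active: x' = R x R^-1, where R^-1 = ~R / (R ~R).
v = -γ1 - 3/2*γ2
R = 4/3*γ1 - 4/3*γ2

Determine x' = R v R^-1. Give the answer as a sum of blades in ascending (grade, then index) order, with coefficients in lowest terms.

~R = 4/3*γ1 - 4/3*γ2, and R ~R = -32/9, so R^-1 = ~R / (-32/9).
R v = -2/3 - 10/3*γ12
Answer: 3/2*γ1 + γ2


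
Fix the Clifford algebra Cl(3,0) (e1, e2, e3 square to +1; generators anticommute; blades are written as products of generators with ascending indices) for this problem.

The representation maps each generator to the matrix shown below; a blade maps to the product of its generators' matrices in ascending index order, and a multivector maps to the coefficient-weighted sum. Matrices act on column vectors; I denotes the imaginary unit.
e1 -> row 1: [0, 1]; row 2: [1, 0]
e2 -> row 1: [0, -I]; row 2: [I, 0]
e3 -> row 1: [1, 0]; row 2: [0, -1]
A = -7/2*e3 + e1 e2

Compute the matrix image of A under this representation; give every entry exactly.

Bivector images (products of the table entries): rho(e1 e2) = rho(e1)rho(e2) = row 1: [I, 0]; row 2: [0, -I].
M = (-7/2)*rho(e3) + (1)*rho(e1 e2), summed entrywise:
Answer: row 1: [-7/2 + I, 0]; row 2: [0, 7/2 - I]


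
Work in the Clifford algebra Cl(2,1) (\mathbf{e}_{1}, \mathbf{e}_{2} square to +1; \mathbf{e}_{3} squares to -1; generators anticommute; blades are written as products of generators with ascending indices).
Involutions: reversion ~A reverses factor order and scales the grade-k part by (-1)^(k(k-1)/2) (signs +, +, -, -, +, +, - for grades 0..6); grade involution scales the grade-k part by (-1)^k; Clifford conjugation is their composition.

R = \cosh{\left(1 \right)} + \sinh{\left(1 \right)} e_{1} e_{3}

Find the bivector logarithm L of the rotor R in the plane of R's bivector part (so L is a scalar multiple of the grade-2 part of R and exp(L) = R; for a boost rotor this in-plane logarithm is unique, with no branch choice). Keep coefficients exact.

The scalar part of R is \cosh{\left(1 \right)}, which fixes the rapidity magnitude through cosh (cosh is even, so it cannot fix the sign — the bivector part carries that); dividing the bivector part by sinh of the rapidity gives the plane, and L = rapidity * plane, where the joint sign ambiguity of (rapidity, plane) cancels in the product.
Concretely: cosh(rapidity) = \cosh{\left(1 \right)} gives rapidity = ±1, and since rapidity/sinh(rapidity) is even the sign is immaterial: L = (rapidity/sinh(rapidity)) * <R>_2 = (\frac{1}{\sinh{\left(1 \right)}}) * <R>_2.
Answer: e_{1} e_{3}


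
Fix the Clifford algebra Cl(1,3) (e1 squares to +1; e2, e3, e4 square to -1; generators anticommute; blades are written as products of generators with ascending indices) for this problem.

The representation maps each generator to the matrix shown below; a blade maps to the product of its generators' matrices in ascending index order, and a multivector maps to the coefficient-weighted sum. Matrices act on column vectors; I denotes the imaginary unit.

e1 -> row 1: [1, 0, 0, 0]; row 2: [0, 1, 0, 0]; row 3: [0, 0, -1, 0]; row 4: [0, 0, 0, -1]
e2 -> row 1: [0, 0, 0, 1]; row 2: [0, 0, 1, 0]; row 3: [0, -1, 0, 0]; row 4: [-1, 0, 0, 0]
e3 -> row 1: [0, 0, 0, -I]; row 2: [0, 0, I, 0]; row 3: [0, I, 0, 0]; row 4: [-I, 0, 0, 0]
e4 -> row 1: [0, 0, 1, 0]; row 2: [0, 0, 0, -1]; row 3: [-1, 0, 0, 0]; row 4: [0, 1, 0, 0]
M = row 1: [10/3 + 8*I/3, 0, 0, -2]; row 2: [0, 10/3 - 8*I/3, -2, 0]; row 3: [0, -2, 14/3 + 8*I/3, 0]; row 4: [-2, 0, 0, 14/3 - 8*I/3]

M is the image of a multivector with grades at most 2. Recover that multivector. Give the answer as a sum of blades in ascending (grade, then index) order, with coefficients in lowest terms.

Method: the blade images are trace-orthogonal — tr(rho(e_A) rho(e_B)^-1) = 4 if A = B and 0 otherwise — and rho(e_A)^-1 = (e_A)^2 * rho(e_A) with (e_A)^2 = +1 or -1, so the coefficient of e_A in the preimage is (e_A)^2 * tr(M rho(e_A))/4.
Nonzero projections over blades of grade <= 2: 1: (1)^2 = +1, tr(M 1) = 16, coefficient 4; e1: (e1)^2 = +1, tr(M rho(e1)) = -8/3, coefficient -2/3; e1 e2: (e1 e2)^2 = +1, tr(M rho(e1 e2)) = -8, coefficient -2; e2 e3: (e2 e3)^2 = -1, tr(M rho(e2 e3)) = 32/3, coefficient -8/3. Every other blade of grade <= 2 projects to 0.
Answer: 4 - 2/3*e1 - 2*e1 e2 - 8/3*e2 e3


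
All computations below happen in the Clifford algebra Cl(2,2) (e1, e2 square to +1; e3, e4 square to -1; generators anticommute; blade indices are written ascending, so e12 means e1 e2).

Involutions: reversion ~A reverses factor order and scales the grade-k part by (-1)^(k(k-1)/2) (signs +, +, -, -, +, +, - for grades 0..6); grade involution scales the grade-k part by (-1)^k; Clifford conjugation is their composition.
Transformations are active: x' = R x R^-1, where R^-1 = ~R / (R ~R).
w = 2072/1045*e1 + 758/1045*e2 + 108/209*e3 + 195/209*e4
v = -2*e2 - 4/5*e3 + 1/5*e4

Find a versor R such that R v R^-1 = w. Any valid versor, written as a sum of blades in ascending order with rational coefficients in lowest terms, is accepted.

Since q(v) = q(w) = 83/25, the sum R = v + w = 2072/1045*e1 - 1332/1045*e2 - 296/1045*e3 + 1184/1045*e4 does the job whenever invertible.
Answer: 2072/1045*e1 - 1332/1045*e2 - 296/1045*e3 + 1184/1045*e4


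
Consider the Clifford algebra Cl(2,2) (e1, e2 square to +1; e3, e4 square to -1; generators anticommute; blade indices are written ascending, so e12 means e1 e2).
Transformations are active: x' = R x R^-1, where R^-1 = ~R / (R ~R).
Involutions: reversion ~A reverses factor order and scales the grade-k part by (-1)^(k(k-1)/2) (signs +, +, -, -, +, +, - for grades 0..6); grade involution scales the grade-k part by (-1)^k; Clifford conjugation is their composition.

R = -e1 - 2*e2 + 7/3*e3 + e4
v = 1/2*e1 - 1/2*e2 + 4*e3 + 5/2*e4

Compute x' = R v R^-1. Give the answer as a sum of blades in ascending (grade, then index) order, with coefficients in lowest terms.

~R = -e1 - 2*e2 + 7/3*e3 + e4, and R ~R = -13/9, so R^-1 = ~R / (-13/9).
R v = -34/3 + 3/2*e12 - 31/6*e13 - 3*e14 - 41/6*e23 - 9/2*e24 + 11/6*e34
Answer: -421/26*e1 - 803/26*e2 + 424/13*e3 + 343/26*e4


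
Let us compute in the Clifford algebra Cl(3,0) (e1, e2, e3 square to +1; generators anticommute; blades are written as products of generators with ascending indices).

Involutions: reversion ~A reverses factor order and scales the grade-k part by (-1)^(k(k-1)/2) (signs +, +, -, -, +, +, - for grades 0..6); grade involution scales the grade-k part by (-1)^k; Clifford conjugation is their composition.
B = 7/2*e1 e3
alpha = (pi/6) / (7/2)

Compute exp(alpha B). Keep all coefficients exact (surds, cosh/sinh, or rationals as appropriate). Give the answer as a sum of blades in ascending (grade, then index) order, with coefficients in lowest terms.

B^2 = (7/2)^2*(e1 e3)^2 = 49/4*(-1) = -49/4 (a basis 2-blade squares to minus the product of its generators' squares).
B^2 = -49/4 — the negative square puts this in the circular regime; l = 7/2, alpha*l = pi/6, so exp(alpha B) = cos(pi/6) + (sin(pi/6)/(7/2))*B = sqrt(3)/2 + (1/7)*B.
Answer: sqrt(3)/2 + 1/2*e1 e3


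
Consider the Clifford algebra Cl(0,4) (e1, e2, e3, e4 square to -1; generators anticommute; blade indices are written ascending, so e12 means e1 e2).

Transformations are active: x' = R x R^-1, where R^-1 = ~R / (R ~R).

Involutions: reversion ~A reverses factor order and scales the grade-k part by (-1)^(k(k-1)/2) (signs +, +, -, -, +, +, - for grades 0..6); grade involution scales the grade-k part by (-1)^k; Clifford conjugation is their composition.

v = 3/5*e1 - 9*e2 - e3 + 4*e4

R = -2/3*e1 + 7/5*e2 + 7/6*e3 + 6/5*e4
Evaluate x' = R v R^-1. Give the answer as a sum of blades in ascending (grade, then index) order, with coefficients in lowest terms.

~R = -2/3*e1 + 7/5*e2 + 7/6*e3 + 6/5*e4, and R ~R = -937/180, so R^-1 = ~R / (-937/180).
R v = 281/30 + 129/25*e12 - 1/30*e13 - 254/75*e14 + 91/10*e23 + 82/5*e24 + 88/15*e34
Answer: 8429/4685*e1 + 18561/4685*e2 - 2997/937*e3 - 38972/4685*e4


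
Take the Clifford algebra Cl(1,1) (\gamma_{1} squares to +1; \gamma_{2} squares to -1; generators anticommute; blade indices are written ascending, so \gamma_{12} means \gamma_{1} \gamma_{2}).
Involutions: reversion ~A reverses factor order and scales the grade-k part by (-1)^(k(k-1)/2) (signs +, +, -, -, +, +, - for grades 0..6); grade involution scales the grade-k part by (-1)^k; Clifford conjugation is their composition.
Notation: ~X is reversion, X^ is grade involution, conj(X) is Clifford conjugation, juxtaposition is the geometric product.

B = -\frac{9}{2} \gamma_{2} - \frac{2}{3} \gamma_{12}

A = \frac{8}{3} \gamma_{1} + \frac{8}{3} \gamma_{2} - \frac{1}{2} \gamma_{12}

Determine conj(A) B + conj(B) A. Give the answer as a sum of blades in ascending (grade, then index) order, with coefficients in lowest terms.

first term: -\frac{37}{3} + \frac{145}{36} \gamma_{1} + \frac{16}{9} \gamma_{2} + 12 \gamma_{12}
second term: -\frac{37}{3} - \frac{145}{36} \gamma_{1} - \frac{16}{9} \gamma_{2} - 12 \gamma_{12}
Answer: -\frac{74}{3}


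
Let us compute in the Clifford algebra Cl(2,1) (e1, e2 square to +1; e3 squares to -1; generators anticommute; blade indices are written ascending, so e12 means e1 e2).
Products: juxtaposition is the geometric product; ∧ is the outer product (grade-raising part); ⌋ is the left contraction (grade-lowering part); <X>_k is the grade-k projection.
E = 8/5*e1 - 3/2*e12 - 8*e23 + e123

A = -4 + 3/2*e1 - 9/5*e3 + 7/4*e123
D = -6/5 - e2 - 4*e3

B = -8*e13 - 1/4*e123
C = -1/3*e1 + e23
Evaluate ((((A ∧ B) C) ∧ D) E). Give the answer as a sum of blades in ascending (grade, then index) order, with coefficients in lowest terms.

step 1: 32*e13 + e123
step 2: e1 + 32/3*e3 + 32*e12 - 1/3*e23
step 3: -6/5*e1 - 64/5*e3 - 197/5*e12 - 4*e13 + 166/15*e23 - 128*e123
step 4: -41633/150 + 15526/15*e1 + 4281/25*e2 - 731/5*e3 + 224/5*e12 + 8807/25*e13 - 200*e23 + 3488/75*e123
Answer: -41633/150 + 15526/15*e1 + 4281/25*e2 - 731/5*e3 + 224/5*e12 + 8807/25*e13 - 200*e23 + 3488/75*e123


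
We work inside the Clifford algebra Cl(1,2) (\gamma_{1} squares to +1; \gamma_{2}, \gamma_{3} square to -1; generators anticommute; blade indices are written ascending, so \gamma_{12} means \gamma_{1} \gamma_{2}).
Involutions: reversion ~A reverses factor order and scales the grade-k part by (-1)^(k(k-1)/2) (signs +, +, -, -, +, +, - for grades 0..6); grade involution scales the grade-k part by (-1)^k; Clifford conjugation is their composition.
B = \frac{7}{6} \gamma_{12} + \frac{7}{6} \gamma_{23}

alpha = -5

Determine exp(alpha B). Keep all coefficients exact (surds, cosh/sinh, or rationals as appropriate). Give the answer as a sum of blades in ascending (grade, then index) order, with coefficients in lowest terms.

B^2 term by term: the squares give (\frac{7}{6})^2*(\gamma_{12})^2 + (\frac{7}{6})^2*(\gamma_{23})^2 = \frac{49}{36}*(+1) + \frac{49}{36}*(-1) = 0 (each basis 2-blade squares to minus the product of its generators' squares); cross terms between blades sharing an index anticommute and cancel. So B^2 = 0.
B^2 = 0, so the series truncates immediately: exp(alpha B) = 1 + alpha B (parabolic case).
Answer: 1 - \frac{35}{6} \gamma_{12} - \frac{35}{6} \gamma_{23}


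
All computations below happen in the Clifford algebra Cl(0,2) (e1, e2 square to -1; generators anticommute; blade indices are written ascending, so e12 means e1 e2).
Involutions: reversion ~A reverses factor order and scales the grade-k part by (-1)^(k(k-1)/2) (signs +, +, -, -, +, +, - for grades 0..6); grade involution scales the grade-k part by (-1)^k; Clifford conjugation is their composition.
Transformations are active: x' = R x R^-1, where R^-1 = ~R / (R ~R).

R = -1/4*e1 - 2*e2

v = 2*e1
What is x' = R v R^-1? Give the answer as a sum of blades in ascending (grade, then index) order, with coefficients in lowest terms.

~R = -1/4*e1 - 2*e2, and R ~R = -65/16, so R^-1 = ~R / (-65/16).
R v = 1/2 + 4*e12
Answer: -126/65*e1 + 32/65*e2


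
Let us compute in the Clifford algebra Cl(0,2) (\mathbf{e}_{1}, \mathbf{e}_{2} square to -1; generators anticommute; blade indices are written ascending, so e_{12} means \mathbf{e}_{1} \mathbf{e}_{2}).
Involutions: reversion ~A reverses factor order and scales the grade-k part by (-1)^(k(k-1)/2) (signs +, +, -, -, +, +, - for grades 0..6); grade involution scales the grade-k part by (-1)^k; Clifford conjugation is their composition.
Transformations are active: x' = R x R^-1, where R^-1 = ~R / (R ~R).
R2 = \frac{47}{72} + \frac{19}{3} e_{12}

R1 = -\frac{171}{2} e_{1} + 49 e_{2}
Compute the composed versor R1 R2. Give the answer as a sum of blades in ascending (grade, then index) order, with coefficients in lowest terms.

Distribute over the terms of R1 (each basis-blade product reordered to ascending indices, repeated generators contracted through their squares):
(-\frac{171}{2} e_{1}) R2 = -\frac{893}{16} e_{1} + \frac{1083}{2} e_{2}
(49 e_{2}) R2 = \frac{931}{3} e_{1} + \frac{2303}{72} e_{2}
Summing the partial products and collecting blades:
Answer: \frac{12217}{48} e_{1} + \frac{41291}{72} e_{2}


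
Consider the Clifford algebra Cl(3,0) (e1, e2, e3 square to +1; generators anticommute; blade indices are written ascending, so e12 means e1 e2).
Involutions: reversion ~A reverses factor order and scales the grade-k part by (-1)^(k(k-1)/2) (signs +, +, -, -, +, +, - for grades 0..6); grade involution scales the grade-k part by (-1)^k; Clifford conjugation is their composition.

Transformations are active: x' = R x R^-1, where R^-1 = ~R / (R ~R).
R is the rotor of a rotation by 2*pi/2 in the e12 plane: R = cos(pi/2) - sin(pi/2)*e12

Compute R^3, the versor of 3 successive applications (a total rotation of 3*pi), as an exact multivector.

Because a rotor carries half the rotation angle, composing 3 copies of this e12-plane rotor multiplies the phase: 3*(pi/2) = 3*pi/2, hence R^3 = cos(3*pi/2) - sin(3*pi/2)*e12.
cos(3*pi/2) = 0 and sin(3*pi/2) = -1, so R^3 = e12. The net rotation is 1*pi (after discarding 1 full turn, each of which contributes a factor -1 to the rotor); the rotor keeps the half-angle phase exactly.
Answer: e12


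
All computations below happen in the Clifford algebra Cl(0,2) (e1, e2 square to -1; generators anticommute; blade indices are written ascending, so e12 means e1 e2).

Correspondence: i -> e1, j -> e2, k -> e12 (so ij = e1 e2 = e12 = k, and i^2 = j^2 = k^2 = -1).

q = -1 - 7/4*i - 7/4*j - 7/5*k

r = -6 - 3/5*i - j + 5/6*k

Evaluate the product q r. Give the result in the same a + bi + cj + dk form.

In blades: q = -1 - 7/4*e1 - 7/4*e2 - 7/5*e12, r = -6 - 3/5*e1 - e2 + 5/6*e12.
Distribute q over r term by term (generator squares from the signature, products reordered to ascending indices): (-1)*r = 6 + 3/5*e1 + e2 - 5/6*e12; (-7/4*e1)*r = -21/20 + 21/2*e1 + 35/24*e2 + 7/4*e12; (-7/4*e2)*r = -7/4 - 35/24*e1 + 21/2*e2 - 21/20*e12; (-7/5*e12)*r = 7/6 - 7/5*e1 + 21/25*e2 + 42/5*e12.
Sum: 131/30 + 989/120*e1 + 8279/600*e2 + 124/15*e12; translating back through the correspondence:
Answer: 131/30 + 989/120*i + 8279/600*j + 124/15*k


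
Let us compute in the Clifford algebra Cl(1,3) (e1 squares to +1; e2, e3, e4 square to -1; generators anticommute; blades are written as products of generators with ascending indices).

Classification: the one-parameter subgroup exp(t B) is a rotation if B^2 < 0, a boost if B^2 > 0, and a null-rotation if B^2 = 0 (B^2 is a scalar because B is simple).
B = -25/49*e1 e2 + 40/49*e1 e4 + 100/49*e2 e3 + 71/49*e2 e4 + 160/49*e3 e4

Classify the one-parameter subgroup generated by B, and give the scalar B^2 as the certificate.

B^2 term by term: the squares give (-25/49)^2*(e1 e2)^2 + (40/49)^2*(e1 e4)^2 + (100/49)^2*(e2 e3)^2 + (71/49)^2*(e2 e4)^2 + (160/49)^2*(e3 e4)^2 = 625/2401*(+1) + 1600/2401*(+1) + 10000/2401*(-1) + 5041/2401*(-1) + 25600/2401*(-1) = -16 (each basis 2-blade squares to minus the product of its generators' squares); cross terms between blades sharing an index anticommute and cancel; the commuting (index-disjoint) pairs give grade-4 terms 2*c*c'*(blade product), which cancel blade by blade — e1 e2 e3 e4: -8000/2401 + 8000/2401 = 0 — confirming B is simple. So B^2 = -16.
Answer: rotation, certificate B^2 = -16. The scalar -16 is the complete invariant here: its sign names the subgroup type.


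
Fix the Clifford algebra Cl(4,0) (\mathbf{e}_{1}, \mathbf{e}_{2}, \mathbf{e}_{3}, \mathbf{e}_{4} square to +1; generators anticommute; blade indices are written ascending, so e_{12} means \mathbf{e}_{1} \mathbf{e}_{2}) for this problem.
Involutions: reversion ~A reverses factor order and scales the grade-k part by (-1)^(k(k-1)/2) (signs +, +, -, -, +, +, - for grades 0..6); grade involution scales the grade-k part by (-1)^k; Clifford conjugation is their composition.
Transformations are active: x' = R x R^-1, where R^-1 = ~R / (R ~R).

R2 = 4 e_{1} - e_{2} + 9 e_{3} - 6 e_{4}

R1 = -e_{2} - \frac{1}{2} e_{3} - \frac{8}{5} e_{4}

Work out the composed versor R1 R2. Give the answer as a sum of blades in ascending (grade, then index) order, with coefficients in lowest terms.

Distribute over the terms of R1 (each basis-blade product reordered to ascending indices, repeated generators contracted through their squares):
(-e_{2}) R2 = 1 + 4 e_{12} - 9 e_{23} + 6 e_{24}
(-\frac{1}{2} e_{3}) R2 = -\frac{9}{2} + 2 e_{13} - \frac{1}{2} e_{23} + 3 e_{34}
(-\frac{8}{5} e_{4}) R2 = \frac{48}{5} + \frac{32}{5} e_{14} - \frac{8}{5} e_{24} + \frac{72}{5} e_{34}
Summing the partial products and collecting blades:
Answer: \frac{61}{10} + 4 e_{12} + 2 e_{13} + \frac{32}{5} e_{14} - \frac{19}{2} e_{23} + \frac{22}{5} e_{24} + \frac{87}{5} e_{34}


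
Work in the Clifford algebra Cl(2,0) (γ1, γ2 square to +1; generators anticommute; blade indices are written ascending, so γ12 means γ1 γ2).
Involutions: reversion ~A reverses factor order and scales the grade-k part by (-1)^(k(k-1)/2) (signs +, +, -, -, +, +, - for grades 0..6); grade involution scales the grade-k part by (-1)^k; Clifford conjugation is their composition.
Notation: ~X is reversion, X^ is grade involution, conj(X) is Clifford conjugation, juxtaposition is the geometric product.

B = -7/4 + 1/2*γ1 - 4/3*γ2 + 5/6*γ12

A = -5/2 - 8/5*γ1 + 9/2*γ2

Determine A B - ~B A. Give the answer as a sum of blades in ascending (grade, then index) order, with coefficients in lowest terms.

first term: -97/40 - 11/5*γ1 - 47/8*γ2 - 11/5*γ12
second term: -97/40 - 11/5*γ1 - 47/8*γ2 + 11/5*γ12
Answer: -22/5*γ12


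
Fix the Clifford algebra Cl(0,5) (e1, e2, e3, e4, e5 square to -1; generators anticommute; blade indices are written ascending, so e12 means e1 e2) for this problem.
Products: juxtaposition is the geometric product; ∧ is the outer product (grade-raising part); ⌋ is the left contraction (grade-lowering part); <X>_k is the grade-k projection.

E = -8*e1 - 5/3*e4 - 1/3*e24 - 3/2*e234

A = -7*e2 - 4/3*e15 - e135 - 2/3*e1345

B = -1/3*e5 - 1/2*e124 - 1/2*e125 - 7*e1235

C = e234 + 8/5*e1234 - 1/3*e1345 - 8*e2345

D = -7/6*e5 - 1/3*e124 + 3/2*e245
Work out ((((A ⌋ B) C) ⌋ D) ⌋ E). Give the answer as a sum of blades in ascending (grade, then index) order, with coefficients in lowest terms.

step 1: 23/3*e2 + 7/2*e14 + 7/2*e15 - 28/3*e23 + 49*e135
step 2: 77/3*e4 + 224/15*e14 - 28/5*e23 - 13/2*e34 - 7/6*e35 - 224/3*e45 - 7/2*e123 - 392*e124 + 184/15*e134 + 392/5*e245 + 184/3*e345 - 28*e1234 + 28*e1235 - 469/9*e1245 - 28/5*e2345 - 17/18*e12345
step 3: 3724/15 + 4816/45*e2 + 77/9*e12 + 77/2*e25
step 4: -29792/15*e1 - 51044/135*e4 - 3724/45*e24 + 2408/15*e34 - 1862/5*e234
Answer: -29792/15*e1 - 51044/135*e4 - 3724/45*e24 + 2408/15*e34 - 1862/5*e234


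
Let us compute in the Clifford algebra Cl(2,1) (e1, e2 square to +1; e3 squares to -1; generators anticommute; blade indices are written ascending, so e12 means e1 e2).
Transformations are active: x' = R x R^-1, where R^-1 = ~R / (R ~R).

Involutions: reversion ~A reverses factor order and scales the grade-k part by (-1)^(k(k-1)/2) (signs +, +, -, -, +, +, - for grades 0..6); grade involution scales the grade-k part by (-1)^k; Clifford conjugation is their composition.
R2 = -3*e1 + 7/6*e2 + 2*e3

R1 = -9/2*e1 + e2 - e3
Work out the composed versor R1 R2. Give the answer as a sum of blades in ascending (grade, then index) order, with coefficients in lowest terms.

Distribute over the terms of R1 (each basis-blade product reordered to ascending indices, repeated generators contracted through their squares):
(-9/2*e1) R2 = 27/2 - 21/4*e12 - 9*e13
(e2) R2 = 7/6 + 3*e12 + 2*e23
(-e3) R2 = 2 - 3*e13 + 7/6*e23
Summing the partial products and collecting blades:
Answer: 50/3 - 9/4*e12 - 12*e13 + 19/6*e23


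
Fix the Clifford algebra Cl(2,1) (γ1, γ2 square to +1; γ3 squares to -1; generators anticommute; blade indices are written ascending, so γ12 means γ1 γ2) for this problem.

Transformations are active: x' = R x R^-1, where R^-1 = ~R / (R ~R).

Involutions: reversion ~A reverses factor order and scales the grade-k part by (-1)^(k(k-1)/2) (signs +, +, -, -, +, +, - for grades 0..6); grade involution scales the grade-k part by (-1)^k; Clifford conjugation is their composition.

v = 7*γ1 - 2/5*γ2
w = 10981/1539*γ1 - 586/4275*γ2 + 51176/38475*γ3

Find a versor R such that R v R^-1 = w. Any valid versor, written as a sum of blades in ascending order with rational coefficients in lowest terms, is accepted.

Take R = v + w = 21754/1539*γ1 - 2296/4275*γ2 + 51176/38475*γ3. Because q(v) = q(w) = 1229/25, conjugation by R sends v exactly to w.
Answer: 21754/1539*γ1 - 2296/4275*γ2 + 51176/38475*γ3


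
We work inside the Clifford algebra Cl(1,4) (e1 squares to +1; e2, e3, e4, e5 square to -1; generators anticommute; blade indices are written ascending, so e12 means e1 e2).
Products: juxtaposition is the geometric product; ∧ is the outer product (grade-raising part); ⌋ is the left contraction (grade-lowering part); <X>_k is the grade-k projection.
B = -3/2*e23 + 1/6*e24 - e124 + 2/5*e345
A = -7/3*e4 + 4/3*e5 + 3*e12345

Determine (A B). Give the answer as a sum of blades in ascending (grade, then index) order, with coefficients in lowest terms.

step 1: -7/18*e2 - 17/15*e12 - 8/15*e34 - 59/15*e35 + 1/2*e135 + 9/2*e145 + 7/2*e234 - 2*e235 + 2/9*e245 + 4/3*e1245
Answer: -7/18*e2 - 17/15*e12 - 8/15*e34 - 59/15*e35 + 1/2*e135 + 9/2*e145 + 7/2*e234 - 2*e235 + 2/9*e245 + 4/3*e1245


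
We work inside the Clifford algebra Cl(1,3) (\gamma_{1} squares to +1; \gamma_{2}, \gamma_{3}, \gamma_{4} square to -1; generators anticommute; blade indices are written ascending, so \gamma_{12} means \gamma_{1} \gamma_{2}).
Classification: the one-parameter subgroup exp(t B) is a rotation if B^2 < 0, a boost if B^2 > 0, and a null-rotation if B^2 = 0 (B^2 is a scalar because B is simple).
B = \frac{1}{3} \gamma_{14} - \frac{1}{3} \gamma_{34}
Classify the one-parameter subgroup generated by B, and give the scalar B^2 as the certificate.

B^2 term by term: the squares give (\frac{1}{3})^2*(\gamma_{14})^2 + (-\frac{1}{3})^2*(\gamma_{34})^2 = \frac{1}{9}*(+1) + \frac{1}{9}*(-1) = 0 (each basis 2-blade squares to minus the product of its generators' squares); cross terms between blades sharing an index anticommute and cancel. So B^2 = 0.
Answer: null-rotation, certificate B^2 = 0. Key observation: B^2 = 0 is a conjugation invariant, so its sign decides the class regardless of the surface form of B.


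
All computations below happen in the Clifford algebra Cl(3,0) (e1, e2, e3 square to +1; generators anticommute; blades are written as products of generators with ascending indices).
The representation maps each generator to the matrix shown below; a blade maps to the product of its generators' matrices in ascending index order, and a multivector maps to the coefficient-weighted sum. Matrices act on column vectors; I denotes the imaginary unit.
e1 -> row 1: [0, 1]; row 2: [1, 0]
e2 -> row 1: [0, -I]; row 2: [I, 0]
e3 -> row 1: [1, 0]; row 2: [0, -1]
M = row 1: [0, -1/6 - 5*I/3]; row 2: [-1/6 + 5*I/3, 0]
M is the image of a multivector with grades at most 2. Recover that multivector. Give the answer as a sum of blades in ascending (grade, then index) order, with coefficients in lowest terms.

Method: 1, rho(e1), rho(e2), rho(e3) form a trace-orthogonal basis of the 2x2 complex matrices (tr(X Y) = 2 if X = Y, else 0), so M = m0*1 + m1*rho(e1) + m2*rho(e2) + m3*rho(e3) with m0 = tr(M)/2 = 0, m1 = tr(M rho(e1))/2 = -1/6, m2 = tr(M rho(e2))/2 = 5/3, m3 = tr(M rho(e3))/2 = 0.
Multiplying table entries, the bivector images are rho(e1 e2) = I*rho(e3), rho(e1 e3) = -I*rho(e2), rho(e2 e3) = I*rho(e1); with real blade coefficients the real parts of m0..m3 are the coefficients of 1, e1, e2, e3 and the imaginary parts give the bivectors (e2 e3: Im m1, e1 e3: -Im m2, e1 e2: Im m3).
Answer: -1/6*e1 + 5/3*e2


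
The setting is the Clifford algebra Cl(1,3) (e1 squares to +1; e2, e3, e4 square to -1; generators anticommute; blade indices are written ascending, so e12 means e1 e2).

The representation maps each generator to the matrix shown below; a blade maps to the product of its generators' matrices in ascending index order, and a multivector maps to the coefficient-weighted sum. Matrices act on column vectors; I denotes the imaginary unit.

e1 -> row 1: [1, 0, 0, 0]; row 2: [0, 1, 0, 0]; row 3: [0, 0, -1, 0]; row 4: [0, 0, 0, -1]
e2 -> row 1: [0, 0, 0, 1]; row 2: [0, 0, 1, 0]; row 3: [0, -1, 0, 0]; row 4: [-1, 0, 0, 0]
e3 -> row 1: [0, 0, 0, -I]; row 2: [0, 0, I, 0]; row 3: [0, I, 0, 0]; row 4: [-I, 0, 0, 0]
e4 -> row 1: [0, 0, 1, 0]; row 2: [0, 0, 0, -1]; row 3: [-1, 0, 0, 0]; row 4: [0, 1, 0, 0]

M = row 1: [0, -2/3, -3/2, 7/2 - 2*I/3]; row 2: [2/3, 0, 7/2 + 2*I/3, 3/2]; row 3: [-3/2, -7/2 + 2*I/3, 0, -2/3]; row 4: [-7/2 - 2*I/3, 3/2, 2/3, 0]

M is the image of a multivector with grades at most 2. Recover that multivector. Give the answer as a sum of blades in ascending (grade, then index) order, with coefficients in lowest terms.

Method: the blade images are trace-orthogonal — tr(rho(e_A) rho(e_B)^-1) = 4 if A = B and 0 otherwise — and rho(e_A)^-1 = (e_A)^2 * rho(e_A) with (e_A)^2 = +1 or -1, so the coefficient of e_A in the preimage is (e_A)^2 * tr(M rho(e_A))/4.
Nonzero projections over blades of grade <= 2: e2: (e2)^2 = -1, tr(M rho(e2)) = -14, coefficient 7/2; e3: (e3)^2 = -1, tr(M rho(e3)) = -8/3, coefficient 2/3; e14: (e14)^2 = +1, tr(M rho(e14)) = -6, coefficient -3/2; e24: (e24)^2 = -1, tr(M rho(e24)) = 8/3, coefficient -2/3. Every other blade of grade <= 2 projects to 0.
Answer: 7/2*e2 + 2/3*e3 - 3/2*e14 - 2/3*e24


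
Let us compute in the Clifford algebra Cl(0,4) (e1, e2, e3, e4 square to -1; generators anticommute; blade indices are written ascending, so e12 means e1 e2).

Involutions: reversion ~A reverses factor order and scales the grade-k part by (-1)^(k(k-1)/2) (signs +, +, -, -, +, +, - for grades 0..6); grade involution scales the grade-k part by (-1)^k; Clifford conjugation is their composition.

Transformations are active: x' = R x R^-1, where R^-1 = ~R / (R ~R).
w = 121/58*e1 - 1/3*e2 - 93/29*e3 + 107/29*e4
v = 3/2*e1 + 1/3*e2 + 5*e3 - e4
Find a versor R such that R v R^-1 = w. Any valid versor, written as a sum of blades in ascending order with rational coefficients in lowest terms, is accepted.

Here q(v) = q(w) = -1021/36; the classical choice R = v + w = 104/29*e1 + 52/29*e3 + 78/29*e4 then realises v -> w under the sandwich.
Answer: 104/29*e1 + 52/29*e3 + 78/29*e4


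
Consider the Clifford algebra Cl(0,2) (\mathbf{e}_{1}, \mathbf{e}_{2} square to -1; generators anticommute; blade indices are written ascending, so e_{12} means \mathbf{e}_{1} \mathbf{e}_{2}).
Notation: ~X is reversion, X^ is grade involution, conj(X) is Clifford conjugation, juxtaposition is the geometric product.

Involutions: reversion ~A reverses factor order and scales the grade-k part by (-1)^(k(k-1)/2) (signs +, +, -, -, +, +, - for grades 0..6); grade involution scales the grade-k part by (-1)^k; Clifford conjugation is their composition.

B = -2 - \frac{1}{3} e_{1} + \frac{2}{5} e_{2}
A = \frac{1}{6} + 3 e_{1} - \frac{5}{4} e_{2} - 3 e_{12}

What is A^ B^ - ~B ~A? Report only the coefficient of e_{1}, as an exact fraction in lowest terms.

first term: \frac{7}{6} + \frac{437}{90} e_{1} - \frac{107}{30} e_{2} + \frac{407}{60} e_{12}
second term: \frac{7}{6} - \frac{437}{90} e_{1} + \frac{107}{30} e_{2} - \frac{407}{60} e_{12}
Answer: \frac{437}{45}


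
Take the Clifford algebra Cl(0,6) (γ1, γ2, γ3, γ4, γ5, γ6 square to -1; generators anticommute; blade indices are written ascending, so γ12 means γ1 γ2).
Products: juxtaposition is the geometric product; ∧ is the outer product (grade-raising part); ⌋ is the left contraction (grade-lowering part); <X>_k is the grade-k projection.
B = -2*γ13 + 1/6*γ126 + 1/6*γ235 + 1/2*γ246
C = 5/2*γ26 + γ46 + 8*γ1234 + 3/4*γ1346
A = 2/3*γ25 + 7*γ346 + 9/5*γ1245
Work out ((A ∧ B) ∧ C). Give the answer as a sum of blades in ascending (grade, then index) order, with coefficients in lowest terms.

step 1: 4/3*γ1235
step 2: -4/3*γ123456
Answer: -4/3*γ123456


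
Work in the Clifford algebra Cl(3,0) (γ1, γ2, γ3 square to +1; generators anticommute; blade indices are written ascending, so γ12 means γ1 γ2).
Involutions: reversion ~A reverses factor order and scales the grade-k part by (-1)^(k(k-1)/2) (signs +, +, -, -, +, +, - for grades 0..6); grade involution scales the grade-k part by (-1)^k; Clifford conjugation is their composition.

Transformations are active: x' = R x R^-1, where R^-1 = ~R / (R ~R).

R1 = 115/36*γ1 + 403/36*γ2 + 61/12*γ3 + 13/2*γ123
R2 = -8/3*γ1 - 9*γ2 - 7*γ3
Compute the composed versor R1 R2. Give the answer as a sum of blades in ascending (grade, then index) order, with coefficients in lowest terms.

Distribute over the terms of R2 (each basis-blade product reordered to ascending indices, repeated generators contracted through their squares):
R1 (-8/3*γ1) = -230/27 + 806/27*γ12 + 122/9*γ13 - 52/3*γ23
R1 (-9*γ2) = -403/4 - 115/4*γ12 + 117/2*γ13 + 183/4*γ23
R1 (-7*γ3) = -427/12 - 91/2*γ12 - 805/36*γ13 - 2821/36*γ23
Summing the partial products and collecting blades:
Answer: -3911/27 - 4795/108*γ12 + 1789/36*γ13 - 899/18*γ23


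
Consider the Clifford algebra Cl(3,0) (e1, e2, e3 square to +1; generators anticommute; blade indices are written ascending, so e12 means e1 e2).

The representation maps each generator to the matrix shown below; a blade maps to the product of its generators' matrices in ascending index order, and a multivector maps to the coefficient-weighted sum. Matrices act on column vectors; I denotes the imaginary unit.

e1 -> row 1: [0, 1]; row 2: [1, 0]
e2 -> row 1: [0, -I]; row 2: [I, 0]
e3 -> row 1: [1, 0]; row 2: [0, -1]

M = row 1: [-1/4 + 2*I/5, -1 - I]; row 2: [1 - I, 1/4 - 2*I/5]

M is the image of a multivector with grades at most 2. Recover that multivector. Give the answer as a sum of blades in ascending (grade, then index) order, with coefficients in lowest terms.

Method: 1, rho(e1), rho(e2), rho(e3) form a trace-orthogonal basis of the 2x2 complex matrices (tr(X Y) = 2 if X = Y, else 0), so M = m0*1 + m1*rho(e1) + m2*rho(e2) + m3*rho(e3) with m0 = tr(M)/2 = 0, m1 = tr(M rho(e1))/2 = -I, m2 = tr(M rho(e2))/2 = -I, m3 = tr(M rho(e3))/2 = -1/4 + 2*I/5.
Multiplying table entries, the bivector images are rho(e12) = I*rho(e3), rho(e13) = -I*rho(e2), rho(e23) = I*rho(e1); with real blade coefficients the real parts of m0..m3 are the coefficients of 1, e1, e2, e3 and the imaginary parts give the bivectors (e23: Im m1, e13: -Im m2, e12: Im m3).
Answer: -1/4*e3 + 2/5*e12 + e13 - e23
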